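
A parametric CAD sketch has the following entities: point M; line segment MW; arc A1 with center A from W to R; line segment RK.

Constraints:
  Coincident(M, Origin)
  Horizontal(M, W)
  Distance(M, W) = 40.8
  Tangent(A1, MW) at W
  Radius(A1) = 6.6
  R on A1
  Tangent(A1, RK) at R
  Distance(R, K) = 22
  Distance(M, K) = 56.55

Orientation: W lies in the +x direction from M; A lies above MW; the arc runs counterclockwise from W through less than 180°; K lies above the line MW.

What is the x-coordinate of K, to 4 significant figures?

49.13

M is at the origin; MW is horizontal with |MW| = 40.8 and W on the +x side, so W = (40.80, 0.000). The tangent condition forces AW to be normal to MW, so A = W + (0, 6.6) = (40.80, 6.600). Since AR ⟂ RK (tangency), |AK| = √(6.6² + 22.0²) = 22.97 regardless of where R sits on A1. So K lies on both circle(M, 56.55) and circle(A, 22.97); the above-MW intersection is K = (49.13, 28.01). R is the foot of the tangent from K: R = (47.38, 6.075).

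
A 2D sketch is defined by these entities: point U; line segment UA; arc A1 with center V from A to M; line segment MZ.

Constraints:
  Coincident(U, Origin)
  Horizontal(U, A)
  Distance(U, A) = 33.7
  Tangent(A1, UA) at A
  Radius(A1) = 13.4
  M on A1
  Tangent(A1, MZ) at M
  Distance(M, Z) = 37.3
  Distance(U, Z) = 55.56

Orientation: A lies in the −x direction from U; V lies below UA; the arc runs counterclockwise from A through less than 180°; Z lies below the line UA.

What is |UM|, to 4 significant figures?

49.30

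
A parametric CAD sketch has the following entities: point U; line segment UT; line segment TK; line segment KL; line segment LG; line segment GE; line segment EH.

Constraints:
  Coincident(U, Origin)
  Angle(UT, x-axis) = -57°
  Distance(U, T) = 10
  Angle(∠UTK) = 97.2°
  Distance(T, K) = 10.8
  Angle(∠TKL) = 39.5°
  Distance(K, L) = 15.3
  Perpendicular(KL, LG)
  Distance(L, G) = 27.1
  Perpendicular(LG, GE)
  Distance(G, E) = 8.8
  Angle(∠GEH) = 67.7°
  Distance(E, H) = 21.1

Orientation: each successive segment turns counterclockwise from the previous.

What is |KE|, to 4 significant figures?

27.87

U is at the origin; UT runs at -57.0° with length 10.0, so T = (5.446, -8.387). ∠UTK = 97.2° gives TK at 25.80° from the x-axis; with |TK| = 10.8, K = (15.17, -3.686). ∠TKL = 39.5° gives KL at 166.3° from the x-axis; with |KL| = 15.3, L = (0.3051, -0.06259). The perpendicularity gives LG at right angles to KL, so LG runs at -103.7°; with |LG| = 27.1, G = (-6.113, -26.39). LG is perpendicular to GE, so GE runs at -13.70°; with |GE| = 8.8, E = (2.436, -28.48). Then |KE| = |E − K| = 27.87.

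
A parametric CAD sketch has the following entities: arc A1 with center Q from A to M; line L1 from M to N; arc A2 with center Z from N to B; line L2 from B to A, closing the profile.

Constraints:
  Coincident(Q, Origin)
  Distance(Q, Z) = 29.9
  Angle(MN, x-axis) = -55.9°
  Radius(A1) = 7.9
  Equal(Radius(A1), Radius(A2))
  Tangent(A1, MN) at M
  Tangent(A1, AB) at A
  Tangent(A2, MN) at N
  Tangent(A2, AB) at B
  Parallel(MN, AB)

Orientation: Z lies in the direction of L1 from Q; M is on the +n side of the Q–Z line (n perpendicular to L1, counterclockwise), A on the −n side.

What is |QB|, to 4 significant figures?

30.93

Tangency of A1 to both parallel lines with radius 7.9 puts M and A at Q ± 7.9·n: M = (6.542, 4.429), A = (-6.542, -4.429). Equal radii place N and B the same way about Z: N = Z + 7.9·n = (23.30, -20.33), B = Z − 7.9·n = (10.22, -29.19). Then |QB| = |B − Q| = 30.93.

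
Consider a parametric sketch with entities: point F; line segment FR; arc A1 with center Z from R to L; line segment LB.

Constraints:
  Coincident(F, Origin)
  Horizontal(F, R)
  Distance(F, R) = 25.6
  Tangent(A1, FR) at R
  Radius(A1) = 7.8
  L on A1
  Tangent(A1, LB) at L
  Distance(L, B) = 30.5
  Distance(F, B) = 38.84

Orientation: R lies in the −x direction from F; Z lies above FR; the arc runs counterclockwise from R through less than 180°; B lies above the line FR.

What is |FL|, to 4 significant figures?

19.06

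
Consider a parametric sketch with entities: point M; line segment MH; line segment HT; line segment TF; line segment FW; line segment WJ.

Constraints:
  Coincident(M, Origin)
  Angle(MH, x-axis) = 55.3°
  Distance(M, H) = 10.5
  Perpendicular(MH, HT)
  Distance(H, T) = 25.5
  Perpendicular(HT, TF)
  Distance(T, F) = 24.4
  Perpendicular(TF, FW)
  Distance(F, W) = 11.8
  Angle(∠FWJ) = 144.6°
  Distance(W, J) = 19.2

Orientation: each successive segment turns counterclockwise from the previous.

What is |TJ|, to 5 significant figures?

30.493

M is at the origin; MH runs at 55.3° with length 10.5, so H = (5.9774, 8.6325). The perpendicularity gives HT at right angles to MH, so HT runs at 145.30°; with |HT| = 25.5, T = (-14.987, 23.149). The perpendicularity gives TF at right angles to HT, so TF runs at -124.70°; with |TF| = 24.4, F = (-28.878, 3.0888). TF is perpendicular to FW, so FW runs at -34.700°; with |FW| = 11.8, W = (-19.176, -3.6287). ∠FWJ = 144.6° gives WJ at 0.70000° from the x-axis; with |WJ| = 19.2, J = (0.022208, -3.3941). Then |TJ| = |J − T| = 30.493.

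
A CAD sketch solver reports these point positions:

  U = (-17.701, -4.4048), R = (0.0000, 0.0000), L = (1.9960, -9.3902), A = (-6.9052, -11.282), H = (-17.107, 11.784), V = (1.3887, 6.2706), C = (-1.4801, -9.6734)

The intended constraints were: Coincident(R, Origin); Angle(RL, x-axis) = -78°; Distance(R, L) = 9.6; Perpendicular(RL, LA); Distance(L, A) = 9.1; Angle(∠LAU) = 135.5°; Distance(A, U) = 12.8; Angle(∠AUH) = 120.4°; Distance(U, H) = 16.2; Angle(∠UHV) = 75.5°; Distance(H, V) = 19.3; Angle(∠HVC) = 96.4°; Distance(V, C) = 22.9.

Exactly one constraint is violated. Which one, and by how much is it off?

Distance(V, C) = 22.9 — off by 6.70.

R = (0.00, 0.00) ✓; RL at -78.00° ✓; |RL| = 9.600 ✓; ∠(RL, LA) = 90.00° ✓; |LA| = 9.100 ✓; ∠LAU = 135.5° ✓; |AU| = 12.80 ✓; ∠AUH = 120.4° ✓; |UH| = 16.20 ✓; ∠UHV = 75.50° ✓; |HV| = 19.30 ✓; ∠HVC = 96.40° ✓; |VC| = 16.20 ✗.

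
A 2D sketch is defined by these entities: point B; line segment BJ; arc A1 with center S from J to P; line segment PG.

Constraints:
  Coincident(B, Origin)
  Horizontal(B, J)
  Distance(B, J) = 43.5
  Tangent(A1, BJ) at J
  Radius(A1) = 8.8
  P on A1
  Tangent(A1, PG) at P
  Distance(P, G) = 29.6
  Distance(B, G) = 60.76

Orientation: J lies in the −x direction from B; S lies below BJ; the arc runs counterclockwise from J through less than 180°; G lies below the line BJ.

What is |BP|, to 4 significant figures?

53.18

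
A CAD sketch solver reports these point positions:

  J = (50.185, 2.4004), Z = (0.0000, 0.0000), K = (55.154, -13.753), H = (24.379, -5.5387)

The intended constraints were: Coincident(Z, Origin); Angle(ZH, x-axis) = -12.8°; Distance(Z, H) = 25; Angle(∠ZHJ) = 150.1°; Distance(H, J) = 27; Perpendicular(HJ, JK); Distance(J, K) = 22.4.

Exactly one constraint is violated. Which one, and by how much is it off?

Distance(J, K) = 22.4 — off by 5.50.

Z = (0.00, 0.00) ✓; ZH at -12.80° ✓; |ZH| = 25.00 ✓; ∠ZHJ = 150.1° ✓; |HJ| = 27.00 ✓; ∠(HJ, JK) = 90.00° ✓; |JK| = 16.90 ✗.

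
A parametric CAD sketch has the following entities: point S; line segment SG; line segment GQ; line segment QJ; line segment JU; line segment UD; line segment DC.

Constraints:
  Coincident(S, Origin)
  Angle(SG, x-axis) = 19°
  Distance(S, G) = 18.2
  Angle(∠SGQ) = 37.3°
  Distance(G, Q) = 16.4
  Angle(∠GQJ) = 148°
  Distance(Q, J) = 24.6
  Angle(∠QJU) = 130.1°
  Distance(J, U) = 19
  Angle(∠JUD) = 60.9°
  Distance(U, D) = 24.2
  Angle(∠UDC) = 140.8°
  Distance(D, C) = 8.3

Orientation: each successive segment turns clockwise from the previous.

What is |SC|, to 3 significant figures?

5.10

S is at the origin; SG runs at 19.0° with length 18.2, so G = (17.2, 5.93). ∠SGQ = 37.3° gives GQ at -124° from the x-axis; with |GQ| = 16.4, Q = (8.11, -7.72). ∠GQJ = 148.0° gives QJ at -156° from the x-axis; with |QJ| = 24.6, J = (-14.3, -17.8). ∠QJU = 130.1° gives JU at 154° from the x-axis; with |JU| = 19.0, U = (-31.4, -9.63). ∠JUD = 60.9° gives UD at 35.3° from the x-axis; with |UD| = 24.2, D = (-11.7, 4.35). ∠UDC = 140.8° gives DC at -3.90° from the x-axis; with |DC| = 8.3, C = (-3.42, 3.79). Then |SC| = |C − S| = 5.10.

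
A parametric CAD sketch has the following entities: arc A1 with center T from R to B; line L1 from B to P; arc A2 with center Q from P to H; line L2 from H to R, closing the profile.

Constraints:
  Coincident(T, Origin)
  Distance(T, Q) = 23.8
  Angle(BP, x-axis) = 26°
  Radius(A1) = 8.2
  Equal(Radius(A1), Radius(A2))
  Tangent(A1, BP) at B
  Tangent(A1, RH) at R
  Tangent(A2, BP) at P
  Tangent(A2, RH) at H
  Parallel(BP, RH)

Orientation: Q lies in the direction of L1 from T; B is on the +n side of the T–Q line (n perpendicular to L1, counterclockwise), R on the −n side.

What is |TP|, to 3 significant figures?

25.2

The slot axis is L1's direction at 26.0°, so u = (cos 26.0°, sin 26.0°) = (0.899, 0.438) and n = (−sin 26.0°, cos 26.0°) = (-0.438, 0.899). T is at the origin and Q lies 23.8 along u from T, so Q = 23.8·u = (21.4, 10.4). Tangency of A1 to both parallel lines with radius 8.2 puts B and R at T ± 8.2·n: B = (-3.59, 7.37), R = (3.59, -7.37). Equal radii place P and H the same way about Q: P = Q + 8.2·n = (17.8, 17.8), H = Q − 8.2·n = (25.0, 3.06). Then |TP| = |P − T| = 25.2.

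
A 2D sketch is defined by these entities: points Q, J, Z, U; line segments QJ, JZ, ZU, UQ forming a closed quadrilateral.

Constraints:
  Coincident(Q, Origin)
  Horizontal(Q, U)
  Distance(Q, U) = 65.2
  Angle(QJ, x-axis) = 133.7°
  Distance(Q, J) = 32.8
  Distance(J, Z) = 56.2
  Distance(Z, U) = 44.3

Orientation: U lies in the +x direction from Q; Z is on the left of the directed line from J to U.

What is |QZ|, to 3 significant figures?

45.1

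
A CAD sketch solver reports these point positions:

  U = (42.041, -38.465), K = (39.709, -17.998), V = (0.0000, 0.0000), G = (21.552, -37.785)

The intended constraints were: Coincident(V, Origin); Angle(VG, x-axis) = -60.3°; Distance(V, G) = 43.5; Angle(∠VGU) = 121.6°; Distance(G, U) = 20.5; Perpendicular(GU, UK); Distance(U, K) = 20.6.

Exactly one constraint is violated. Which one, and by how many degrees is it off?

Perpendicular(GU, UK) — off by 8.40°.

V = (0.00, 0.00) ✓; VG at -60.30° ✓; |VG| = 43.50 ✓; ∠VGU = 121.6° ✓; |GU| = 20.50 ✓; ∠(GU, UK) = 98.40° ✗; |UK| = 20.60 ✓.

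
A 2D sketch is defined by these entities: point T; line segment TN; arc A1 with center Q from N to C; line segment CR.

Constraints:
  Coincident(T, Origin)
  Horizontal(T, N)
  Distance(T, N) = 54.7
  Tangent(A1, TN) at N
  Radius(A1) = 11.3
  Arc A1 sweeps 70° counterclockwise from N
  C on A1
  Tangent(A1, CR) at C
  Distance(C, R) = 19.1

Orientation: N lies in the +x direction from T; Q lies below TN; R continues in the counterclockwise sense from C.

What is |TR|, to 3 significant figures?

45.3

T is at the origin; T and N share the same y with |TN| = 54.7 and N on the +x side, so N = (54.7, 0.00). The tangent condition forces QN to be normal to TN, so Q = N + (0, -11.3) = (54.7, -11.3). On A1, N sits at bearing 90° from Q; a 70° counterclockwise sweep puts C at bearing 160°, so C = Q + 11.3·(cos 160°, sin 160°) = (44.1, -7.44). Since A1 is tangent to CR there, QC ⟂ CR, so CR runs along (−sin 160°, cos 160°); with |CR| = 19.1, R = (37.5, -25.4). Then |TR| = |R − T| = 45.3.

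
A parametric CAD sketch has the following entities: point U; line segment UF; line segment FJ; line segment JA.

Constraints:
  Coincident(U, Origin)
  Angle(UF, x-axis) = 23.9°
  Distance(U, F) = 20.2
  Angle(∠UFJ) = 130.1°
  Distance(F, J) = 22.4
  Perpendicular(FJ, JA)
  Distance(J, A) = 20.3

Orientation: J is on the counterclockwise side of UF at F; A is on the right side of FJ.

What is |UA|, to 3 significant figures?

50.3

U is at the origin; UF runs at 23.9° with length 20.2, so F = 20.2·(cos 23.9°, sin 23.9°) = (18.5, 8.18). ∠UFJ = 130.1°, so FJ runs at 23.9° + (180° − 130.1°) = 73.8° from the x-axis; with |FJ| = 22.4, J = F + 22.4·(cos 73.8°, sin 73.8°) = (24.7, 29.7). The perpendicularity gives JA at right angles to FJ; with |JA| = 20.3 on the right of FJ, A = J + 20.3·(0.960, -0.279) = (44.2, 24.0). Then |UA| = |A − U| = 50.3.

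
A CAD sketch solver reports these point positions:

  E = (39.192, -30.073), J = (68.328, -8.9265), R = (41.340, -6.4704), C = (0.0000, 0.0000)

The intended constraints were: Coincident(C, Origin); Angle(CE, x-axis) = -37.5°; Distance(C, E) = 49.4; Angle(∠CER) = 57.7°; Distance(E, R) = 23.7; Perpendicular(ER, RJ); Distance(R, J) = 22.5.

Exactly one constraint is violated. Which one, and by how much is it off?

Distance(R, J) = 22.5 — off by 4.60.

C = (0.00, 0.00) ✓; CE at -37.50° ✓; |CE| = 49.40 ✓; ∠CER = 57.70° ✓; |ER| = 23.70 ✓; ∠(ER, RJ) = 90.00° ✓; |RJ| = 27.10 ✗.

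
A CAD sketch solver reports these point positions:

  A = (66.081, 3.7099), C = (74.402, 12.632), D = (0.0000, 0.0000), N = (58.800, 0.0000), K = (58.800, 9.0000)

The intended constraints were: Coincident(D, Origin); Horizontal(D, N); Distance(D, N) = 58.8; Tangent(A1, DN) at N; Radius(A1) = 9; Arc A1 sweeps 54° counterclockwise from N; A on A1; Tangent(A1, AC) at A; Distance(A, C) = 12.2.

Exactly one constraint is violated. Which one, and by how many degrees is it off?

Tangent(A1, AC) at A — off by 7.00°.

D = (0.00, 0.00) ✓; D.y = 0.00, N.y = 0.00 ✓; |DN| = 58.80 ✓; ∠(KN, ND) = 90.00° ✓; |KN| = 9.000 ✓; bearing(K→A) − bearing(K→N) = 54.00° ✓; |KA| = 9.000 ✓; ∠(KA, AC) = 97.00° ✗; |AC| = 12.20 ✓.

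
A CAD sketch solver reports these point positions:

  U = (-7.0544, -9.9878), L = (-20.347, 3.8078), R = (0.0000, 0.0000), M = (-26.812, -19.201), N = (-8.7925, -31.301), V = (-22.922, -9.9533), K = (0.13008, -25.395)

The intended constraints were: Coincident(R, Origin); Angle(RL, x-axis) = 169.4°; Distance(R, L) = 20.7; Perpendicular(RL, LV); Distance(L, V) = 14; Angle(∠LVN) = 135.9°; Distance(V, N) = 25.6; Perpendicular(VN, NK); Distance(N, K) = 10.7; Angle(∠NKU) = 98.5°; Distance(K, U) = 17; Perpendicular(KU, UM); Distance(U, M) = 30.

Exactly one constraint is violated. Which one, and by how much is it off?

Distance(U, M) = 30 — off by 8.20.

R = (0.00, 0.00) ✓; RL at 169.4° ✓; |RL| = 20.70 ✓; ∠(RL, LV) = 90.00° ✓; |LV| = 14.00 ✓; ∠LVN = 135.9° ✓; |VN| = 25.60 ✓; ∠(VN, NK) = 90.00° ✓; |NK| = 10.70 ✓; ∠NKU = 98.50° ✓; |KU| = 17.00 ✓; ∠(KU, UM) = 90.00° ✓; |UM| = 21.80 ✗.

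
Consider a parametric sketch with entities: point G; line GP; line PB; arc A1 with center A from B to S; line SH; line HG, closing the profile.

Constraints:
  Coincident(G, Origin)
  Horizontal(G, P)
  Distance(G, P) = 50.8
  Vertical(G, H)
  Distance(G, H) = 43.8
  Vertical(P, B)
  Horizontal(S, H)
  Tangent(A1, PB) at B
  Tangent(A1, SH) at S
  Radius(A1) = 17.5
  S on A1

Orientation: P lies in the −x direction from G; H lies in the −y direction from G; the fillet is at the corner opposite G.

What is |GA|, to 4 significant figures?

42.43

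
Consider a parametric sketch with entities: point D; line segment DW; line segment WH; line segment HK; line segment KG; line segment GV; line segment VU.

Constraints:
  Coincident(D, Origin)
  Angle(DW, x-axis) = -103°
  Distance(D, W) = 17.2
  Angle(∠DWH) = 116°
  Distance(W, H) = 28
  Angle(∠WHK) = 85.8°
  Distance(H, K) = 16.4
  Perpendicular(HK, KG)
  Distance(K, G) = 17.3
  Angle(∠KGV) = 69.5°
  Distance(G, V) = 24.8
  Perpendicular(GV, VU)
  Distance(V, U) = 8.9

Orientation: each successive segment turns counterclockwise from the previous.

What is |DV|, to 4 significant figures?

35.75

D is at the origin; DW runs at -103.0° with length 17.2, so W = (-3.869, -16.76). ∠DWH = 116.0° gives WH at -39.00° from the x-axis; with |WH| = 28.0, H = (17.89, -34.38). ∠WHK = 85.8° gives HK at 55.20° from the x-axis; with |HK| = 16.4, K = (27.25, -20.91). HK ⟂ KG, so KG runs at 145.2°; with |KG| = 17.3, G = (13.04, -11.04). ∠KGV = 69.5° gives GV at -104.3° from the x-axis; with |GV| = 24.8, V = (6.919, -35.07). Then |DV| = |V − D| = 35.75.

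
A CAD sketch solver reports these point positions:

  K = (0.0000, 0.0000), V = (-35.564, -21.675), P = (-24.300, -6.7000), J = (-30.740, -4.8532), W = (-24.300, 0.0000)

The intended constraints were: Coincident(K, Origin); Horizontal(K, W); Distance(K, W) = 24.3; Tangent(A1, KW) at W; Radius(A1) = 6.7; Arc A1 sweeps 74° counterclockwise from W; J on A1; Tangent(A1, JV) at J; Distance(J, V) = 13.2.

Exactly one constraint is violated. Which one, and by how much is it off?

Distance(J, V) = 13.2 — off by 4.30.

K = (0.00, 0.00) ✓; K.y = 0.00, W.y = 0.00 ✓; |KW| = 24.30 ✓; ∠(PW, WK) = 90.00° ✓; |PW| = 6.700 ✓; bearing(P→J) − bearing(P→W) = 74.00° ✓; |PJ| = 6.700 ✓; ∠(PJ, JV) = 90.00° ✓; |JV| = 17.50 ✗.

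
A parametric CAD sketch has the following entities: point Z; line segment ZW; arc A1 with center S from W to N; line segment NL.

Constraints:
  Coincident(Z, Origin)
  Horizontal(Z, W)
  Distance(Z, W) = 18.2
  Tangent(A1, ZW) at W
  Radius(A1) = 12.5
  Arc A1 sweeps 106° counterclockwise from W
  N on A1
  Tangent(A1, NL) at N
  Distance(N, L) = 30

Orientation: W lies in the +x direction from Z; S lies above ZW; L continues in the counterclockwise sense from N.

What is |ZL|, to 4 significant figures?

49.87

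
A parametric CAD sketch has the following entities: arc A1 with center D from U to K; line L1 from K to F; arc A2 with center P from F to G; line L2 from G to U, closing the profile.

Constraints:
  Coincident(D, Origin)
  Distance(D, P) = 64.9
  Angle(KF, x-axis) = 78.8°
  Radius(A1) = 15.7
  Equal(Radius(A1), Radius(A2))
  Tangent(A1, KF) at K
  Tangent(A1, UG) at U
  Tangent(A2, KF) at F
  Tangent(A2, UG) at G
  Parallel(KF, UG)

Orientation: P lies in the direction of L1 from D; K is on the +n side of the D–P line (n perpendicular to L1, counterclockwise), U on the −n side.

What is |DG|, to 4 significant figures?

66.77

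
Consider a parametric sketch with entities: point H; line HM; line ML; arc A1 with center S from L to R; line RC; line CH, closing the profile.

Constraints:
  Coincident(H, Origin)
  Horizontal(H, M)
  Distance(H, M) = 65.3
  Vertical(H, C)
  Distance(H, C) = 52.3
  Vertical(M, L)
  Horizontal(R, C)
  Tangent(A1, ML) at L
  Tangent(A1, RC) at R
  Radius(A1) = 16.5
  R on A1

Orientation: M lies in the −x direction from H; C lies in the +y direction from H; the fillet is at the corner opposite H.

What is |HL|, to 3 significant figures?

74.5

The virtual corner opposite H is at (-65.3, 52.3). A1 meets ML tangentially, so SL is at right angles to ML and A1 meets RC tangentially, so SR is at right angles to RC, with radius 16.5, so the center S sits 16.5 in from both sides at S = (-48.8, 35.8). That places the tangent points at L = (-65.3, 35.8) on ML and R = (-48.8, 52.3) on RC. Then |HL| = |L − H| = 74.5.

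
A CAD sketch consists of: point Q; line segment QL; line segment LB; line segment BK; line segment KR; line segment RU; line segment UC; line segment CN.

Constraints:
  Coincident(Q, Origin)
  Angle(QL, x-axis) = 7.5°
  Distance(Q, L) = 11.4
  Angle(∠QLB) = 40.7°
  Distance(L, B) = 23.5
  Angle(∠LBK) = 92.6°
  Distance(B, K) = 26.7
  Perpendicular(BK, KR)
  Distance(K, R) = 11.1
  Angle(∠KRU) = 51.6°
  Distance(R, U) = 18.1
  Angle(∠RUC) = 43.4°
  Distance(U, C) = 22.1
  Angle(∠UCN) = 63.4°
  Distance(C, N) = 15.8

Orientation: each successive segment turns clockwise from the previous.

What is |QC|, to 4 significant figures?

32.70

Q is at the origin; QL runs at 7.5° with length 11.4, so L = (11.30, 1.488). ∠QLB = 40.7° gives LB at -131.8° from the x-axis; with |LB| = 23.5, B = (-4.361, -16.03). ∠LBK = 92.6° gives BK at 140.8° from the x-axis; with |BK| = 26.7, K = (-25.05, 0.8445). BK is perpendicular to KR, so KR runs at 50.80°; with |KR| = 11.1, R = (-18.04, 9.446). ∠KRU = 51.6° gives RU at -77.60° from the x-axis; with |RU| = 18.1, U = (-14.15, -8.231). ∠RUC = 43.4° gives UC at 145.8° from the x-axis; with |UC| = 22.1, C = (-32.43, 4.191). Then |QC| = |C − Q| = 32.70.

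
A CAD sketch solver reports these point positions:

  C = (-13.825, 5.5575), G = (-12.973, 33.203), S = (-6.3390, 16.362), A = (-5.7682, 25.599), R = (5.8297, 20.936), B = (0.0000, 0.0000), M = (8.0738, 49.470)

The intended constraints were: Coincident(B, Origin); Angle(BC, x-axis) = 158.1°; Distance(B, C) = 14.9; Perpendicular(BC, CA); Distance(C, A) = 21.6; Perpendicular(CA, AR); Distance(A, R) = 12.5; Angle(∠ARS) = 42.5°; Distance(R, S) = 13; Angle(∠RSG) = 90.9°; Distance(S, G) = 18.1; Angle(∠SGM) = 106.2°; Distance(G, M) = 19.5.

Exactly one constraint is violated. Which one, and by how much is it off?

Distance(G, M) = 19.5 — off by 7.10.

B = (0.00, 0.00) ✓; BC at 158.1° ✓; |BC| = 14.90 ✓; ∠(BC, CA) = 90.00° ✓; |CA| = 21.60 ✓; ∠(CA, AR) = 90.00° ✓; |AR| = 12.50 ✓; ∠ARS = 42.50° ✓; |RS| = 13.00 ✓; ∠RSG = 90.90° ✓; |SG| = 18.10 ✓; ∠SGM = 106.2° ✓; |GM| = 26.60 ✗.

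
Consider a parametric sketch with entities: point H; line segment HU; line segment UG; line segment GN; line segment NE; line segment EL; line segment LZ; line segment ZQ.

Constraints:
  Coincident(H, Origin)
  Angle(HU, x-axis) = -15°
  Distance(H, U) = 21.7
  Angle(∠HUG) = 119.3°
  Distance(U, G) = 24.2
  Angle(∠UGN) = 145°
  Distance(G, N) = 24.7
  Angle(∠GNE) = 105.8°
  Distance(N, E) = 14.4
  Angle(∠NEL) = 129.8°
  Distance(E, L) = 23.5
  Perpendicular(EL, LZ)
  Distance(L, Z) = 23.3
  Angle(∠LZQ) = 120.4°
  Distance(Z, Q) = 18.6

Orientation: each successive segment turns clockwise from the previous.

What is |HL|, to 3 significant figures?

33.1

∠GNE = 105.8° gives NE at 175° from the x-axis; with |NE| = 14.4, E = (3.86, -50.9). ∠NEL = 129.8° gives EL at 125° from the x-axis; with |EL| = 23.5, L = (-9.59, -31.7). Then |HL| = |L − H| = 33.1.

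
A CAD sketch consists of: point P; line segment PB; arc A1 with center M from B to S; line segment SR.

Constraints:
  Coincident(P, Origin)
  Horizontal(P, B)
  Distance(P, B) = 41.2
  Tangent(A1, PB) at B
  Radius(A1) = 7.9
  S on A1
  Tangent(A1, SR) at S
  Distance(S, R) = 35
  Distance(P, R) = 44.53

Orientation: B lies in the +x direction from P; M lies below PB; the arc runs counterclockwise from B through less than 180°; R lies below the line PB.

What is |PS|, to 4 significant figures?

34.14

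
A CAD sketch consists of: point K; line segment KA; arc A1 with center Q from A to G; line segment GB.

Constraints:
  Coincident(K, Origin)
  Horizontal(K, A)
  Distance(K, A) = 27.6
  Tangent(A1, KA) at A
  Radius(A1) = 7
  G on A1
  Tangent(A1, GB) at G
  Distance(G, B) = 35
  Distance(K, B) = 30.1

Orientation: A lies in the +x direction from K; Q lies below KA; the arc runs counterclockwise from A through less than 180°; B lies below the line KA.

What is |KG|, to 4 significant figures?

22.27

K is at the origin; K and A share the same y with |KA| = 27.6 and A on the +x side, so A = (27.60, 0.000). A1 meets KA tangentially, so QA is at right angles to KA, so Q = A + (0, -7) = (27.60, -7.000). Since QG ⟂ GB (tangency), |QB| = √(7.0² + 35.0²) = 35.69 regardless of where G sits on A1. So B lies on both circle(K, 30.1) and circle(Q, 35.69); the below-KA intersection is B = (0.3878, -30.10). G is the foot of the tangent from B: G = (22.11, -2.655).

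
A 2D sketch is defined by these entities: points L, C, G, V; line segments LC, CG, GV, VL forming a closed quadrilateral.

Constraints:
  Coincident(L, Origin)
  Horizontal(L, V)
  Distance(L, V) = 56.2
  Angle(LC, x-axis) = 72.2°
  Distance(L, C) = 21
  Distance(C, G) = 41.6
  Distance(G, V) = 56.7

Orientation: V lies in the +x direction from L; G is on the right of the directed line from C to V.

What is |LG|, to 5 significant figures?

21.842

L is at the origin; LV is horizontal with |LV| = 56.2 and V in +x, so V = (56.2, 0). LC runs at 72.2° with |LC| = 21.0, so C = (6.4196, 19.995). G is determined by |CG| = 41.6 and |GV| = 56.7 together: it lies at the intersection of circle(C, 41.6) and circle(V, 56.7). With |CV| = 53.646, the foot of the radical line on CV is 12.988 from C and the perpendicular offset is √(41.6² − 12.988²) = 39.520. Taking the right-of-CV solution: G = (3.7422, -21.519).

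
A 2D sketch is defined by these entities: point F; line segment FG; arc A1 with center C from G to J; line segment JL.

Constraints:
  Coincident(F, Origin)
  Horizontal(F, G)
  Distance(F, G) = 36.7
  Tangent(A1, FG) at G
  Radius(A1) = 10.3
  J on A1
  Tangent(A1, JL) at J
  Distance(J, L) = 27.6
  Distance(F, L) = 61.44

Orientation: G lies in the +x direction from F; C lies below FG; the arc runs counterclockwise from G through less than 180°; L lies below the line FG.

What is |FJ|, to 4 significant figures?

34.30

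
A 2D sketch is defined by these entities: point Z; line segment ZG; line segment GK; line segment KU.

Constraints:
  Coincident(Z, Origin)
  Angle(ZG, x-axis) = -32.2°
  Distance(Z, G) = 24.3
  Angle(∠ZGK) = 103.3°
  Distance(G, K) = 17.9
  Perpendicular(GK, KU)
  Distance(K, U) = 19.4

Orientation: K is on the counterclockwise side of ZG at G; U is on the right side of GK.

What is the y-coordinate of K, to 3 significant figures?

-0.403

Z is at the origin; ZG runs at -32.2° with length 24.3, so G = 24.3·(cos -32.2°, sin -32.2°) = (20.6, -12.9). ∠ZGK = 103.3°, so GK runs at -32.2° + (180° − 103.3°) = 44.5° from the x-axis; with |GK| = 17.9, K = G + 17.9·(cos 44.5°, sin 44.5°) = (33.3, -0.403). So K.y = -0.403.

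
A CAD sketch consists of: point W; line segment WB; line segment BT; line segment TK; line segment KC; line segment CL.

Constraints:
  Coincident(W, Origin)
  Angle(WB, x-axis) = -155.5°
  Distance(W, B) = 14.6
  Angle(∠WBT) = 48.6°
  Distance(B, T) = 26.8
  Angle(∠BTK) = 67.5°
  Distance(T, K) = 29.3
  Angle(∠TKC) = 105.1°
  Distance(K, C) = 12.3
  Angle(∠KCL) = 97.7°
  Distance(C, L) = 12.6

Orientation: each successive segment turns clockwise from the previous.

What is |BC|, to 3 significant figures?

25.7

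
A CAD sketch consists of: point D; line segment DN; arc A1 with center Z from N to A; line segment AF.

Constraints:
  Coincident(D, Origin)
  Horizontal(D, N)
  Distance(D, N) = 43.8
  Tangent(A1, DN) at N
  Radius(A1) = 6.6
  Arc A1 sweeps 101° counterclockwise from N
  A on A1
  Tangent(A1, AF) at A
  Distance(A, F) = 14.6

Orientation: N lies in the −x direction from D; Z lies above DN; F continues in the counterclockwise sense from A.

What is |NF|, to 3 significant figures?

22.5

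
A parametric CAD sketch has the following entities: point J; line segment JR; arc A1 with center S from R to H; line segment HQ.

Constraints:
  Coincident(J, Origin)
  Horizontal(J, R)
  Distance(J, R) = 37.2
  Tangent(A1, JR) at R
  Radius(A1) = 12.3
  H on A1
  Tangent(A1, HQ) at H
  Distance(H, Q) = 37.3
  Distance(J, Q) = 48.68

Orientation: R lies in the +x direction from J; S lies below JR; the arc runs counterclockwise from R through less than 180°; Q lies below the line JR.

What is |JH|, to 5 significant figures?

26.948

Checks: J.y = 0.00, R.y = 0.00 ✓; |SH| = 12.30 ✓; ∠(SH, HQ) = 90.00° ✓; |HQ| = 37.30 ✓; |JQ| = 48.68 ✓.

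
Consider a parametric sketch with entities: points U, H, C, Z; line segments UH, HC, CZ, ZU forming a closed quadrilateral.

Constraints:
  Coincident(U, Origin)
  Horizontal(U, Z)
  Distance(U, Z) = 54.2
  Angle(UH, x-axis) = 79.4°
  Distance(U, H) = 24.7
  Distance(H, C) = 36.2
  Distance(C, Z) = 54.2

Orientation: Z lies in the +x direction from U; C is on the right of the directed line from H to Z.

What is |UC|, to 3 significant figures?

11.8

U is at the origin; UZ is horizontal with |UZ| = 54.2 and Z in +x, so Z = (54.2, 0). UH runs at 79.4° with |UH| = 24.7, so H = (4.54, 24.3). C is determined by |HC| = 36.2 and |CZ| = 54.2 together: it lies at the intersection of circle(H, 36.2) and circle(Z, 54.2). With |HZ| = 55.3, the foot of the radical line on HZ is 12.9 from H and the perpendicular offset is √(36.2² − 12.9²) = 33.8. Taking the right-of-HZ solution: C = (1.29, -11.8).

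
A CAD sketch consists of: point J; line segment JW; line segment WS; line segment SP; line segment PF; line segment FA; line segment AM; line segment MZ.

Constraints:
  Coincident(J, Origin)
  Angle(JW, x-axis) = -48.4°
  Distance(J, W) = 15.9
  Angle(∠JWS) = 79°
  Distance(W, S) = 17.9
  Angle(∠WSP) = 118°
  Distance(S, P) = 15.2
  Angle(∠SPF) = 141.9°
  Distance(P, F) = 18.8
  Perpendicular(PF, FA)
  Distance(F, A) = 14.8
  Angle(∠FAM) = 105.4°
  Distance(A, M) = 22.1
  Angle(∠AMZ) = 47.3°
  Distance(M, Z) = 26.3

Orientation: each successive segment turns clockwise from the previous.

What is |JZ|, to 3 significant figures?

24.2

J is at the origin; JW runs at -48.4° with length 15.9, so W = (10.6, -11.9). ∠JWS = 79.0° gives WS at -149° from the x-axis; with |WS| = 17.9, S = (-4.85, -21.0). ∠WSP = 118.0° gives SP at 149° from the x-axis; with |SP| = 15.2, P = (-17.8, -13.1). ∠SPF = 141.9° gives PF at 110° from the x-axis; with |PF| = 18.8, F = (-24.4, 4.53). PF is perpendicular to FA, so FA runs at 20.5°; with |FA| = 14.8, A = (-10.5, 9.71). ∠FAM = 105.4° gives AM at -54.1° from the x-axis; with |AM| = 22.1, M = (2.41, -8.19). ∠AMZ = 47.3° gives MZ at 173° from the x-axis; with |MZ| = 26.3, Z = (-23.7, -5.08). Then |JZ| = |Z − J| = 24.2.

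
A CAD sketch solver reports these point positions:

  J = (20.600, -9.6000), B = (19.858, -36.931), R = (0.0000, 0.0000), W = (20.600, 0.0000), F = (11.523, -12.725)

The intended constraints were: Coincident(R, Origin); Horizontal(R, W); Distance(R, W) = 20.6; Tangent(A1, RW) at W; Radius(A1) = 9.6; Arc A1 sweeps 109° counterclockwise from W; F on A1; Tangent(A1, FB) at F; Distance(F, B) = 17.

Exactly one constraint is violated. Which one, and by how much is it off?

Distance(F, B) = 17 — off by 8.60.

R = (0.00, 0.00) ✓; R.y = 0.00, W.y = 0.00 ✓; |RW| = 20.60 ✓; ∠(JW, WR) = 90.00° ✓; |JW| = 9.600 ✓; bearing(J→F) − bearing(J→W) = 109.0° ✓; |JF| = 9.600 ✓; ∠(JF, FB) = 90.00° ✓; |FB| = 25.60 ✗.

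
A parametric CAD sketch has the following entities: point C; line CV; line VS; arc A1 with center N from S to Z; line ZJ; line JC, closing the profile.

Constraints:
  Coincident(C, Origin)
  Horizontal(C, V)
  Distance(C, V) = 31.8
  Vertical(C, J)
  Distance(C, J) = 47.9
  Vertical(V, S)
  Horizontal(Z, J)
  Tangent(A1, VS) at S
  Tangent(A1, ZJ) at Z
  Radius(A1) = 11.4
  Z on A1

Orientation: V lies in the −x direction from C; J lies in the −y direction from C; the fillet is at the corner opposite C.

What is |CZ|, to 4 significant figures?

52.06

C is at the origin; CV is horizontal with |CV| = 31.8 and V on the −x side, so V = (-31.80, 0.000). C and J share the same x with |CJ| = 47.9 and J on the −y side, so J = (0.000, -47.90). The virtual corner opposite C is at (-31.80, -47.90). Tangency of A1 to VS means the radius NS is perpendicular to VS and the tangent condition forces NZ to be normal to ZJ, with radius 11.4, so the center N sits 11.4 in from both sides at N = (-20.40, -36.50). That places the tangent points at S = (-31.80, -36.50) on VS and Z = (-20.40, -47.90) on ZJ. Then |CZ| = |Z − C| = 52.06.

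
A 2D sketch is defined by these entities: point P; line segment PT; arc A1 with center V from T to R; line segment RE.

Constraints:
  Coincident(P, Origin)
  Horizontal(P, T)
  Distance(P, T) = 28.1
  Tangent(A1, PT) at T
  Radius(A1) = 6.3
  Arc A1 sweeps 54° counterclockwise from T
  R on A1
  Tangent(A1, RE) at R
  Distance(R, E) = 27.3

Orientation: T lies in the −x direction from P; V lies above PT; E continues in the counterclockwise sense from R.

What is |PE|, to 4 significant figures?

25.64

P is at the origin; PT is horizontal with |PT| = 28.1 and T on the −x side, so T = (-28.10, 0.000). Tangency of A1 to PT means the radius VT is perpendicular to PT, so V = T + (0, 6.3) = (-28.10, 6.300). On A1, T sits at bearing -90° from V; a 54° counterclockwise sweep puts R at bearing -36°, so R = V + 6.3·(cos -36°, sin -36°) = (-23.00, 2.597). A1 meets RE tangentially, so VR is at right angles to RE, so RE runs along (−sin -36°, cos -36°); with |RE| = 27.3, E = (-6.957, 24.68). Then |PE| = |E − P| = 25.64.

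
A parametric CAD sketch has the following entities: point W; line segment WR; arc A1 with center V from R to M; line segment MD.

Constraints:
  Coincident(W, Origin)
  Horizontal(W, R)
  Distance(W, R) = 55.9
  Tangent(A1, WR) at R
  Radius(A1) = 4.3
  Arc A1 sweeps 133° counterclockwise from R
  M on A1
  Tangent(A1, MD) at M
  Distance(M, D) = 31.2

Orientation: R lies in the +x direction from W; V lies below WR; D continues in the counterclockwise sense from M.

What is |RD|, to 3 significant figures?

35.1

W is at the origin; W and R share the same y with |WR| = 55.9 and R on the +x side, so R = (55.9, 0.00). A1 meets WR tangentially, so VR is at right angles to WR, so V = R + (0, -4.3) = (55.9, -4.30). On A1, R sits at bearing 90° from V; a 133° counterclockwise sweep puts M at bearing 223°, so M = V + 4.3·(cos 223°, sin 223°) = (52.8, -7.23). Since A1 is tangent to MD there, VM ⟂ MD, so MD runs along (−sin 223°, cos 223°); with |MD| = 31.2, D = (74.0, -30.1). Then |RD| = |D − R| = 35.1.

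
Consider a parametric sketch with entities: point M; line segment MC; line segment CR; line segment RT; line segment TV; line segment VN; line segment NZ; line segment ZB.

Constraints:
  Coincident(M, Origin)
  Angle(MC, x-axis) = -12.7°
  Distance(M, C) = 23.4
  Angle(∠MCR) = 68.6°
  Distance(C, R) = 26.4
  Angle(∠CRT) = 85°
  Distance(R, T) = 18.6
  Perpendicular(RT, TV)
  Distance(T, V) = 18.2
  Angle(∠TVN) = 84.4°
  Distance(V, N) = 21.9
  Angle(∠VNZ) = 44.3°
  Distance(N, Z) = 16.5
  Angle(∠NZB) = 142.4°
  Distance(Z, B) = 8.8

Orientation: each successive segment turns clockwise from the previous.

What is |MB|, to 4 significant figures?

11.37

M is at the origin; MC runs at -12.7° with length 23.4, so C = (22.83, -5.144). ∠MCR = 68.6° gives CR at -124.1° from the x-axis; with |CR| = 26.4, R = (8.027, -27.01). ∠CRT = 85.0° gives RT at 140.9° from the x-axis; with |RT| = 18.6, T = (-6.408, -15.27). RT is perpendicular to TV, so TV runs at 50.90°; with |TV| = 18.2, V = (5.070, -1.151). ∠TVN = 84.4° gives VN at -44.70° from the x-axis; with |VN| = 21.9, N = (20.64, -16.55). ∠VNZ = 44.3° gives NZ at 179.6° from the x-axis; with |NZ| = 16.5, Z = (4.137, -16.44). ∠NZB = 142.4° gives ZB at 142.0° from the x-axis; with |ZB| = 8.8, B = (-2.797, -11.02). Then |MB| = |B − M| = 11.37.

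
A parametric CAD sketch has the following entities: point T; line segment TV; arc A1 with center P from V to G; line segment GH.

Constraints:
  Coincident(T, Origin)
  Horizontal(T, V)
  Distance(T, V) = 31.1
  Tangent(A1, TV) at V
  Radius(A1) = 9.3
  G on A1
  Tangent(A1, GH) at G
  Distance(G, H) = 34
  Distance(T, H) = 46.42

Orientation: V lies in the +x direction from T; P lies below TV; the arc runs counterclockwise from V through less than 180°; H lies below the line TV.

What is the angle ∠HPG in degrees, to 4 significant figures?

74.70°

Checks: T.y = 0.00, V.y = 0.00 ✓; |PG| = 9.300 ✓; ∠(PG, GH) = 90.00° ✓; |GH| = 34.00 ✓; |TH| = 46.42 ✓.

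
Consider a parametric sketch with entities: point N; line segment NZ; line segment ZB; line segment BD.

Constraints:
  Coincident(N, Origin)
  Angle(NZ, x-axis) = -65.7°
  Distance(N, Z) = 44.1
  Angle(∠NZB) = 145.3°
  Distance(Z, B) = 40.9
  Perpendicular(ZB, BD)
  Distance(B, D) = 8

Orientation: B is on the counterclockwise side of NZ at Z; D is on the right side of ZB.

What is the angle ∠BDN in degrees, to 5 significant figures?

66.777°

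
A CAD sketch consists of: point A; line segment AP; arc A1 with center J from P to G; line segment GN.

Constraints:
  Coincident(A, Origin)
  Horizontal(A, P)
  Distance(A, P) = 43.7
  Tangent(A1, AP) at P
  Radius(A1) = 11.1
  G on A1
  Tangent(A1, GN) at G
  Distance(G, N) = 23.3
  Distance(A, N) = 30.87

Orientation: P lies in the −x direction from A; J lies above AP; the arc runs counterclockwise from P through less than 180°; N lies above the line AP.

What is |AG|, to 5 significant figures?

35.152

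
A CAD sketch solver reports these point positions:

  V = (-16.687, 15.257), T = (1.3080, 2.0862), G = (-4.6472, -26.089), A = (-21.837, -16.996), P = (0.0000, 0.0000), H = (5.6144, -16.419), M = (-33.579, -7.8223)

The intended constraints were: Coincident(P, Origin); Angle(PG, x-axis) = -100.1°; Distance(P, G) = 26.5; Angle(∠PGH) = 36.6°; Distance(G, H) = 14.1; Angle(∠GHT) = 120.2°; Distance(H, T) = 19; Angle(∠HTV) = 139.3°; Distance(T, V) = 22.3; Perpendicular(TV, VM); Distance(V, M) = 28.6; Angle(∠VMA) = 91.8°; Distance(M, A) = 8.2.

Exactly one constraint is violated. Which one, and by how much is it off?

Distance(M, A) = 8.2 — off by 6.70.

P = (0.00, 0.00) ✓; PG at -100.1° ✓; |PG| = 26.50 ✓; ∠PGH = 36.60° ✓; |GH| = 14.10 ✓; ∠GHT = 120.2° ✓; |HT| = 19.00 ✓; ∠HTV = 139.3° ✓; |TV| = 22.30 ✓; ∠(TV, VM) = 90.00° ✓; |VM| = 28.60 ✓; ∠VMA = 91.80° ✓; |MA| = 14.90 ✗.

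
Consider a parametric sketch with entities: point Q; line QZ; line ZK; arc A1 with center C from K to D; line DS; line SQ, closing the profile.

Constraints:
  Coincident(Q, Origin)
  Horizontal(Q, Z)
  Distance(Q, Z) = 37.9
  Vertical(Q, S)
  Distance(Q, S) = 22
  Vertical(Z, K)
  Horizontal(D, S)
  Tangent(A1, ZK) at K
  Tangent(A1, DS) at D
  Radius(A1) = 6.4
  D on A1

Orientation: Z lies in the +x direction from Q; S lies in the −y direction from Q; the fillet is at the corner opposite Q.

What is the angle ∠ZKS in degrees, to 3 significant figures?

99.6°

The virtual corner opposite Q is at (37.9, -22.0). Since A1 is tangent to ZK there, CK ⟂ ZK and tangency of A1 to DS means the radius CD is perpendicular to DS, with radius 6.4, so the center C sits 6.4 in from both sides at C = (31.5, -15.6). That places the tangent points at K = (37.9, -15.6) on ZK and D = (31.5, -22.0) on DS. Then cos ∠ZKS = KZ·KS / (|KZ||KS|), giving 99.6°.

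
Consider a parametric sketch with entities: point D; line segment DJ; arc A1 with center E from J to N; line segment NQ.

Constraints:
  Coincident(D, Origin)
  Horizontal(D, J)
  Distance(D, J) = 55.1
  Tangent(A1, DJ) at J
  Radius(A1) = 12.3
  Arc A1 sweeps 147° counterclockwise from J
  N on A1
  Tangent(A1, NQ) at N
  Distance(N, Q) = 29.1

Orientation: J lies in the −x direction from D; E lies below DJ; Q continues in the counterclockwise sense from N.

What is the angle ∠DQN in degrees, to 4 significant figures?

101.2°

D is at the origin; D and J share the same y with |DJ| = 55.1 and J on the −x side, so J = (-55.10, 0.000). A1 meets DJ tangentially, so EJ is at right angles to DJ, so E = J + (0, -12.3) = (-55.10, -12.30). On A1, J sits at bearing 90° from E; a 147° counterclockwise sweep puts N at bearing 237°, so N = E + 12.3·(cos 237°, sin 237°) = (-61.80, -22.62). The tangent condition forces EN to be normal to NQ, so NQ runs along (−sin 237°, cos 237°); with |NQ| = 29.1, Q = (-37.39, -38.46). Then cos ∠DQN = QD·QN / (|QD||QN|), giving 101.2°.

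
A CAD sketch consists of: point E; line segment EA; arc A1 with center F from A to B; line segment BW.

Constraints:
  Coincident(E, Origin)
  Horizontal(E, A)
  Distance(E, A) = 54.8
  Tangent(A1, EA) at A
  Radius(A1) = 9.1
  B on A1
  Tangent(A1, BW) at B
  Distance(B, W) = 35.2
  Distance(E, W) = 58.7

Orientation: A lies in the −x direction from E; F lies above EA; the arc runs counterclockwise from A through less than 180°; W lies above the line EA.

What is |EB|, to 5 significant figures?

46.451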